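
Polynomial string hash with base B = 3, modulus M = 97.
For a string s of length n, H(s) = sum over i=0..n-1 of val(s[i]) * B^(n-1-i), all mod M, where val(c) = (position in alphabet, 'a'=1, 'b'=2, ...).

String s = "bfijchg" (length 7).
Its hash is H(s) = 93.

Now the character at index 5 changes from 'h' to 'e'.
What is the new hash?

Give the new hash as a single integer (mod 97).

val('h') = 8, val('e') = 5
Position k = 5, exponent = n-1-k = 1
B^1 mod M = 3^1 mod 97 = 3
Delta = (5 - 8) * 3 mod 97 = 88
New hash = (93 + 88) mod 97 = 84

Answer: 84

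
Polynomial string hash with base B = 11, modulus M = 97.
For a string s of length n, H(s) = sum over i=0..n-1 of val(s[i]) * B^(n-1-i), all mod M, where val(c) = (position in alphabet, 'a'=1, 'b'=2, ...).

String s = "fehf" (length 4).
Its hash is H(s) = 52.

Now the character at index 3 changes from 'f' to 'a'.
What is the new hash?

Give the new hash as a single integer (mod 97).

val('f') = 6, val('a') = 1
Position k = 3, exponent = n-1-k = 0
B^0 mod M = 11^0 mod 97 = 1
Delta = (1 - 6) * 1 mod 97 = 92
New hash = (52 + 92) mod 97 = 47

Answer: 47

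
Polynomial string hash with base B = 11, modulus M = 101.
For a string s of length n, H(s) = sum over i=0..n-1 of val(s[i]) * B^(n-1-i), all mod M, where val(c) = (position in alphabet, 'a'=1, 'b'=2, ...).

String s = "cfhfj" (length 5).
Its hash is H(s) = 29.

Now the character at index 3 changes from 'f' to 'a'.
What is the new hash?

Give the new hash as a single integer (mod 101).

Answer: 75

Derivation:
val('f') = 6, val('a') = 1
Position k = 3, exponent = n-1-k = 1
B^1 mod M = 11^1 mod 101 = 11
Delta = (1 - 6) * 11 mod 101 = 46
New hash = (29 + 46) mod 101 = 75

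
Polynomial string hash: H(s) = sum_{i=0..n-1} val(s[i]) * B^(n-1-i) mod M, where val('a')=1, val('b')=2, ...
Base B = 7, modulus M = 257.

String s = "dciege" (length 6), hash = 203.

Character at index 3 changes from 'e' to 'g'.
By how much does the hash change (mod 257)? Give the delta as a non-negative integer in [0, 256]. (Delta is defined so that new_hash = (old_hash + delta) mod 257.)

Delta formula: (val(new) - val(old)) * B^(n-1-k) mod M
  val('g') - val('e') = 7 - 5 = 2
  B^(n-1-k) = 7^2 mod 257 = 49
  Delta = 2 * 49 mod 257 = 98

Answer: 98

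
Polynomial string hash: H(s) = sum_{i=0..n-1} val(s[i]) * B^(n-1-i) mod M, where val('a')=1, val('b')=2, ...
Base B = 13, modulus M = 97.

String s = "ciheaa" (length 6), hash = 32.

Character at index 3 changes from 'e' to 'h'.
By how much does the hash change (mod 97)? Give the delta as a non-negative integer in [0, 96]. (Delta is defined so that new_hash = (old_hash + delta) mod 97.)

Answer: 22

Derivation:
Delta formula: (val(new) - val(old)) * B^(n-1-k) mod M
  val('h') - val('e') = 8 - 5 = 3
  B^(n-1-k) = 13^2 mod 97 = 72
  Delta = 3 * 72 mod 97 = 22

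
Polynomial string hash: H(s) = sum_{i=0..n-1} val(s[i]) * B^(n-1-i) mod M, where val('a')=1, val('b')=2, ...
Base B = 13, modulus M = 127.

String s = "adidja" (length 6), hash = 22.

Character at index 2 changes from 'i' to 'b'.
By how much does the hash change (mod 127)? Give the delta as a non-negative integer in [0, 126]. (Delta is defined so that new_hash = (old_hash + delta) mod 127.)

Delta formula: (val(new) - val(old)) * B^(n-1-k) mod M
  val('b') - val('i') = 2 - 9 = -7
  B^(n-1-k) = 13^3 mod 127 = 38
  Delta = -7 * 38 mod 127 = 115

Answer: 115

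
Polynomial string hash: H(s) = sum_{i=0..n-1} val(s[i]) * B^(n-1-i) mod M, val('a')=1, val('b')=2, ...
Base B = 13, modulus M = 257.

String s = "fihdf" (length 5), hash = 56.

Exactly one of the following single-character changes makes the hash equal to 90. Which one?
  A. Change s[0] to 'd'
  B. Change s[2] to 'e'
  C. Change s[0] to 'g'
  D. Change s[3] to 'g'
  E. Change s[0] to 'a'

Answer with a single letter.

Answer: C

Derivation:
Option A: s[0]='f'->'d', delta=(4-6)*13^4 mod 257 = 189, hash=56+189 mod 257 = 245
Option B: s[2]='h'->'e', delta=(5-8)*13^2 mod 257 = 7, hash=56+7 mod 257 = 63
Option C: s[0]='f'->'g', delta=(7-6)*13^4 mod 257 = 34, hash=56+34 mod 257 = 90 <-- target
Option D: s[3]='d'->'g', delta=(7-4)*13^1 mod 257 = 39, hash=56+39 mod 257 = 95
Option E: s[0]='f'->'a', delta=(1-6)*13^4 mod 257 = 87, hash=56+87 mod 257 = 143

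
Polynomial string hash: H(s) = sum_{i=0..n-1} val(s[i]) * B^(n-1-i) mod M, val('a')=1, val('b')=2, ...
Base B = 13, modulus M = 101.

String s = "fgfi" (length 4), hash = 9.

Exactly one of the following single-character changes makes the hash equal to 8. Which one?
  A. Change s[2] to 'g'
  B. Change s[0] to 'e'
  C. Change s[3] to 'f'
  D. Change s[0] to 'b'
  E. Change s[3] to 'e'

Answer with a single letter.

Option A: s[2]='f'->'g', delta=(7-6)*13^1 mod 101 = 13, hash=9+13 mod 101 = 22
Option B: s[0]='f'->'e', delta=(5-6)*13^3 mod 101 = 25, hash=9+25 mod 101 = 34
Option C: s[3]='i'->'f', delta=(6-9)*13^0 mod 101 = 98, hash=9+98 mod 101 = 6
Option D: s[0]='f'->'b', delta=(2-6)*13^3 mod 101 = 100, hash=9+100 mod 101 = 8 <-- target
Option E: s[3]='i'->'e', delta=(5-9)*13^0 mod 101 = 97, hash=9+97 mod 101 = 5

Answer: D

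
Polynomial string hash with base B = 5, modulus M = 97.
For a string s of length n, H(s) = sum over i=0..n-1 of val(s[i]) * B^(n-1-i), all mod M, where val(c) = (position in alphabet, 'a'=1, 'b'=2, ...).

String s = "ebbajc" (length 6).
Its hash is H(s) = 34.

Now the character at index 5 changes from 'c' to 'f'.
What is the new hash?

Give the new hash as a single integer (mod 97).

val('c') = 3, val('f') = 6
Position k = 5, exponent = n-1-k = 0
B^0 mod M = 5^0 mod 97 = 1
Delta = (6 - 3) * 1 mod 97 = 3
New hash = (34 + 3) mod 97 = 37

Answer: 37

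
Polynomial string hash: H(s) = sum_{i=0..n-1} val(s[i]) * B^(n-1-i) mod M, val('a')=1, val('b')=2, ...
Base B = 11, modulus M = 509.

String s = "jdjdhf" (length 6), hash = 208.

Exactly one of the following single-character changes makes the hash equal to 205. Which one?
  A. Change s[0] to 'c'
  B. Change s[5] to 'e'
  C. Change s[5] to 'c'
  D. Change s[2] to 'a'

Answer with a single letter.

Answer: C

Derivation:
Option A: s[0]='j'->'c', delta=(3-10)*11^5 mod 509 = 78, hash=208+78 mod 509 = 286
Option B: s[5]='f'->'e', delta=(5-6)*11^0 mod 509 = 508, hash=208+508 mod 509 = 207
Option C: s[5]='f'->'c', delta=(3-6)*11^0 mod 509 = 506, hash=208+506 mod 509 = 205 <-- target
Option D: s[2]='j'->'a', delta=(1-10)*11^3 mod 509 = 237, hash=208+237 mod 509 = 445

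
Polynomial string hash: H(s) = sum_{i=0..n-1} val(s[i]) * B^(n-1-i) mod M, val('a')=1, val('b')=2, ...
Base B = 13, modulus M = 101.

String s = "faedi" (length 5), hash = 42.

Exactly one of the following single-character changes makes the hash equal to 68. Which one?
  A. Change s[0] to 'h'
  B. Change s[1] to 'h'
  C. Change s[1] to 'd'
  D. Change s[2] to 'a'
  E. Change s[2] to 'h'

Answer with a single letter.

Option A: s[0]='f'->'h', delta=(8-6)*13^4 mod 101 = 57, hash=42+57 mod 101 = 99
Option B: s[1]='a'->'h', delta=(8-1)*13^3 mod 101 = 27, hash=42+27 mod 101 = 69
Option C: s[1]='a'->'d', delta=(4-1)*13^3 mod 101 = 26, hash=42+26 mod 101 = 68 <-- target
Option D: s[2]='e'->'a', delta=(1-5)*13^2 mod 101 = 31, hash=42+31 mod 101 = 73
Option E: s[2]='e'->'h', delta=(8-5)*13^2 mod 101 = 2, hash=42+2 mod 101 = 44

Answer: C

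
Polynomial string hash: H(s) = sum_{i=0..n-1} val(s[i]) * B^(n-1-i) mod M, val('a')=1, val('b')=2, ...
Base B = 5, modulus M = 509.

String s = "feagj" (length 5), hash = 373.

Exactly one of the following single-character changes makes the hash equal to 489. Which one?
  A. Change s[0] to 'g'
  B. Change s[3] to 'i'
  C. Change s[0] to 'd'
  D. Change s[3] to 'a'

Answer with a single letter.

Answer: A

Derivation:
Option A: s[0]='f'->'g', delta=(7-6)*5^4 mod 509 = 116, hash=373+116 mod 509 = 489 <-- target
Option B: s[3]='g'->'i', delta=(9-7)*5^1 mod 509 = 10, hash=373+10 mod 509 = 383
Option C: s[0]='f'->'d', delta=(4-6)*5^4 mod 509 = 277, hash=373+277 mod 509 = 141
Option D: s[3]='g'->'a', delta=(1-7)*5^1 mod 509 = 479, hash=373+479 mod 509 = 343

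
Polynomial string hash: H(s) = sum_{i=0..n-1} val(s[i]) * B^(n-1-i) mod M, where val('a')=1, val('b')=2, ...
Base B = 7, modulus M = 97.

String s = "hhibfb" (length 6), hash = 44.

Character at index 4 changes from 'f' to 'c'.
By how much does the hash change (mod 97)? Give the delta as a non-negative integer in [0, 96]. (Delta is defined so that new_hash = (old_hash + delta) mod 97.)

Delta formula: (val(new) - val(old)) * B^(n-1-k) mod M
  val('c') - val('f') = 3 - 6 = -3
  B^(n-1-k) = 7^1 mod 97 = 7
  Delta = -3 * 7 mod 97 = 76

Answer: 76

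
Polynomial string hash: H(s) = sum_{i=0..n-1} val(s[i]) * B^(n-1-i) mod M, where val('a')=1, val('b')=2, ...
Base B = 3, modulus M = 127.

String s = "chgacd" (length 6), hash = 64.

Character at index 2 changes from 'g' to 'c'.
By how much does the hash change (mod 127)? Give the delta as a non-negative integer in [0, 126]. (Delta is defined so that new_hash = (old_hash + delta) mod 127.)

Answer: 19

Derivation:
Delta formula: (val(new) - val(old)) * B^(n-1-k) mod M
  val('c') - val('g') = 3 - 7 = -4
  B^(n-1-k) = 3^3 mod 127 = 27
  Delta = -4 * 27 mod 127 = 19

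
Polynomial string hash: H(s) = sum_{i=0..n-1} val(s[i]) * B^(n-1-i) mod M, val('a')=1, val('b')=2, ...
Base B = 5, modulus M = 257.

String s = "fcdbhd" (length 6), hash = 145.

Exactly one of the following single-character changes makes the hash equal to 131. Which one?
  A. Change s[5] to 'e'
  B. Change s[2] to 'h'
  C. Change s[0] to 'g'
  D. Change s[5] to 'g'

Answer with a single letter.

Option A: s[5]='d'->'e', delta=(5-4)*5^0 mod 257 = 1, hash=145+1 mod 257 = 146
Option B: s[2]='d'->'h', delta=(8-4)*5^3 mod 257 = 243, hash=145+243 mod 257 = 131 <-- target
Option C: s[0]='f'->'g', delta=(7-6)*5^5 mod 257 = 41, hash=145+41 mod 257 = 186
Option D: s[5]='d'->'g', delta=(7-4)*5^0 mod 257 = 3, hash=145+3 mod 257 = 148

Answer: B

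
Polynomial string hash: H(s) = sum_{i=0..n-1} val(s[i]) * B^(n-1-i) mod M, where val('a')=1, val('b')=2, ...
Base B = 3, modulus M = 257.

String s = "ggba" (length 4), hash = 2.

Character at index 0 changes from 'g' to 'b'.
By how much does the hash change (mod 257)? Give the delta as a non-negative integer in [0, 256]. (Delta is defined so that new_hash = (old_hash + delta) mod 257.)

Answer: 122

Derivation:
Delta formula: (val(new) - val(old)) * B^(n-1-k) mod M
  val('b') - val('g') = 2 - 7 = -5
  B^(n-1-k) = 3^3 mod 257 = 27
  Delta = -5 * 27 mod 257 = 122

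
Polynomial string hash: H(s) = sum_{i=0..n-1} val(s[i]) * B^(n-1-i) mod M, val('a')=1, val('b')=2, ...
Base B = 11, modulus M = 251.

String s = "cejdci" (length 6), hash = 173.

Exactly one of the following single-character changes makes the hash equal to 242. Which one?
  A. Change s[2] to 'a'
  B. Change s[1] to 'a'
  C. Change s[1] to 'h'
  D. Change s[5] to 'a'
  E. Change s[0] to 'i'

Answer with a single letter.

Option A: s[2]='j'->'a', delta=(1-10)*11^3 mod 251 = 69, hash=173+69 mod 251 = 242 <-- target
Option B: s[1]='e'->'a', delta=(1-5)*11^4 mod 251 = 170, hash=173+170 mod 251 = 92
Option C: s[1]='e'->'h', delta=(8-5)*11^4 mod 251 = 249, hash=173+249 mod 251 = 171
Option D: s[5]='i'->'a', delta=(1-9)*11^0 mod 251 = 243, hash=173+243 mod 251 = 165
Option E: s[0]='c'->'i', delta=(9-3)*11^5 mod 251 = 207, hash=173+207 mod 251 = 129

Answer: A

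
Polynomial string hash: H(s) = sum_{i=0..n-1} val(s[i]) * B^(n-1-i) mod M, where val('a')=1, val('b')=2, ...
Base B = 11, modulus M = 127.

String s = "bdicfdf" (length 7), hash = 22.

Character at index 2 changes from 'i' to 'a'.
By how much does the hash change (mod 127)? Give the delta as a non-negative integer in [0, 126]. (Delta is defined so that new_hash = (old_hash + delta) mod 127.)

Delta formula: (val(new) - val(old)) * B^(n-1-k) mod M
  val('a') - val('i') = 1 - 9 = -8
  B^(n-1-k) = 11^4 mod 127 = 36
  Delta = -8 * 36 mod 127 = 93

Answer: 93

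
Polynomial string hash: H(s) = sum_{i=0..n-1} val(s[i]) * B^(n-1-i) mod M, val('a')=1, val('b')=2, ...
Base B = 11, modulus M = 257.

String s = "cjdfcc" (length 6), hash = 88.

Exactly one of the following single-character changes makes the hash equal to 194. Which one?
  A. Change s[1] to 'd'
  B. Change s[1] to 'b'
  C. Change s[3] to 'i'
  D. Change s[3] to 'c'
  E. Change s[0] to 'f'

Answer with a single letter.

Option A: s[1]='j'->'d', delta=(4-10)*11^4 mod 257 = 48, hash=88+48 mod 257 = 136
Option B: s[1]='j'->'b', delta=(2-10)*11^4 mod 257 = 64, hash=88+64 mod 257 = 152
Option C: s[3]='f'->'i', delta=(9-6)*11^2 mod 257 = 106, hash=88+106 mod 257 = 194 <-- target
Option D: s[3]='f'->'c', delta=(3-6)*11^2 mod 257 = 151, hash=88+151 mod 257 = 239
Option E: s[0]='c'->'f', delta=(6-3)*11^5 mod 257 = 250, hash=88+250 mod 257 = 81

Answer: C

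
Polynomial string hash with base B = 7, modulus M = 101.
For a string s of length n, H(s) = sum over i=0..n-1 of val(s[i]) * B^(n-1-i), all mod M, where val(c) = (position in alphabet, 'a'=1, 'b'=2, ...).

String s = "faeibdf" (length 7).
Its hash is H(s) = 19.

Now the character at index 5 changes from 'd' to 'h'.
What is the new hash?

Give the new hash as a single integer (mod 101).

Answer: 47

Derivation:
val('d') = 4, val('h') = 8
Position k = 5, exponent = n-1-k = 1
B^1 mod M = 7^1 mod 101 = 7
Delta = (8 - 4) * 7 mod 101 = 28
New hash = (19 + 28) mod 101 = 47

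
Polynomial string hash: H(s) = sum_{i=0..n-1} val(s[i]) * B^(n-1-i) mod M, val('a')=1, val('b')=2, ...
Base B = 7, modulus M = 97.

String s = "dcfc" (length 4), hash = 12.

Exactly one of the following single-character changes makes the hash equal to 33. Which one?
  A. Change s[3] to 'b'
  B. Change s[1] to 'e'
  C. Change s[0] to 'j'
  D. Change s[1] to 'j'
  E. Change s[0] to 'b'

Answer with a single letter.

Answer: C

Derivation:
Option A: s[3]='c'->'b', delta=(2-3)*7^0 mod 97 = 96, hash=12+96 mod 97 = 11
Option B: s[1]='c'->'e', delta=(5-3)*7^2 mod 97 = 1, hash=12+1 mod 97 = 13
Option C: s[0]='d'->'j', delta=(10-4)*7^3 mod 97 = 21, hash=12+21 mod 97 = 33 <-- target
Option D: s[1]='c'->'j', delta=(10-3)*7^2 mod 97 = 52, hash=12+52 mod 97 = 64
Option E: s[0]='d'->'b', delta=(2-4)*7^3 mod 97 = 90, hash=12+90 mod 97 = 5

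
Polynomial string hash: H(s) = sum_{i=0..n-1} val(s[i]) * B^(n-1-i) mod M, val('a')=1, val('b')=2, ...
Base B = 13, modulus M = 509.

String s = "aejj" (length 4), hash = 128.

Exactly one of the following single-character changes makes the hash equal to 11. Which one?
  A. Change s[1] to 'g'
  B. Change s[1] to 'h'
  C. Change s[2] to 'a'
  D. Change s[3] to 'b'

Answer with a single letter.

Option A: s[1]='e'->'g', delta=(7-5)*13^2 mod 509 = 338, hash=128+338 mod 509 = 466
Option B: s[1]='e'->'h', delta=(8-5)*13^2 mod 509 = 507, hash=128+507 mod 509 = 126
Option C: s[2]='j'->'a', delta=(1-10)*13^1 mod 509 = 392, hash=128+392 mod 509 = 11 <-- target
Option D: s[3]='j'->'b', delta=(2-10)*13^0 mod 509 = 501, hash=128+501 mod 509 = 120

Answer: C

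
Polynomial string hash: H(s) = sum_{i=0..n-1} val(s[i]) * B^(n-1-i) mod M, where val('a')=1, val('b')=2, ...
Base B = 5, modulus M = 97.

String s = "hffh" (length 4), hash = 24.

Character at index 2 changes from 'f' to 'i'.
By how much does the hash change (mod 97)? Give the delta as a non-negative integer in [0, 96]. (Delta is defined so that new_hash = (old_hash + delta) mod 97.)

Delta formula: (val(new) - val(old)) * B^(n-1-k) mod M
  val('i') - val('f') = 9 - 6 = 3
  B^(n-1-k) = 5^1 mod 97 = 5
  Delta = 3 * 5 mod 97 = 15

Answer: 15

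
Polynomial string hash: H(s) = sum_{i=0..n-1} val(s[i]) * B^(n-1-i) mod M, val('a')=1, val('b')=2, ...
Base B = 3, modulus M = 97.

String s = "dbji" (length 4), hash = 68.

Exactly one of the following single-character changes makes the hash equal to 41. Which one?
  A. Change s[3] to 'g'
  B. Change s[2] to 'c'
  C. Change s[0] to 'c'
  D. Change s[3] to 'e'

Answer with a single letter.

Answer: C

Derivation:
Option A: s[3]='i'->'g', delta=(7-9)*3^0 mod 97 = 95, hash=68+95 mod 97 = 66
Option B: s[2]='j'->'c', delta=(3-10)*3^1 mod 97 = 76, hash=68+76 mod 97 = 47
Option C: s[0]='d'->'c', delta=(3-4)*3^3 mod 97 = 70, hash=68+70 mod 97 = 41 <-- target
Option D: s[3]='i'->'e', delta=(5-9)*3^0 mod 97 = 93, hash=68+93 mod 97 = 64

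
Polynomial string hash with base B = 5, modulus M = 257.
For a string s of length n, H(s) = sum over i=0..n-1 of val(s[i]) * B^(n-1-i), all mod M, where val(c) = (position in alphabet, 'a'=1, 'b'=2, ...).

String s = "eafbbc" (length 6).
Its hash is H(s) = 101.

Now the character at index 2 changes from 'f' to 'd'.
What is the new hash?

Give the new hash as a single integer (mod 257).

Answer: 108

Derivation:
val('f') = 6, val('d') = 4
Position k = 2, exponent = n-1-k = 3
B^3 mod M = 5^3 mod 257 = 125
Delta = (4 - 6) * 125 mod 257 = 7
New hash = (101 + 7) mod 257 = 108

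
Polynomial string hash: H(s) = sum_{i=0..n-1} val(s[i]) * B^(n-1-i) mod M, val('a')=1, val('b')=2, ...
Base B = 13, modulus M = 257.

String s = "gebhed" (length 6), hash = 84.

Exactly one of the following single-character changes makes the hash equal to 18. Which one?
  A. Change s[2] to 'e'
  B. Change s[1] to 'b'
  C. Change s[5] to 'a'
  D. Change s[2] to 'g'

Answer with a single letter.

Option A: s[2]='b'->'e', delta=(5-2)*13^3 mod 257 = 166, hash=84+166 mod 257 = 250
Option B: s[1]='e'->'b', delta=(2-5)*13^4 mod 257 = 155, hash=84+155 mod 257 = 239
Option C: s[5]='d'->'a', delta=(1-4)*13^0 mod 257 = 254, hash=84+254 mod 257 = 81
Option D: s[2]='b'->'g', delta=(7-2)*13^3 mod 257 = 191, hash=84+191 mod 257 = 18 <-- target

Answer: D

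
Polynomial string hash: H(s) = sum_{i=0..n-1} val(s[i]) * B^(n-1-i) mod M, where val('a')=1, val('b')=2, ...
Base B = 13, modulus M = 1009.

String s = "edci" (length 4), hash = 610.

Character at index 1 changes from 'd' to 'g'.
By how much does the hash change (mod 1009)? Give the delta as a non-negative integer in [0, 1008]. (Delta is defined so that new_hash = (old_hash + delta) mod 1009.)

Delta formula: (val(new) - val(old)) * B^(n-1-k) mod M
  val('g') - val('d') = 7 - 4 = 3
  B^(n-1-k) = 13^2 mod 1009 = 169
  Delta = 3 * 169 mod 1009 = 507

Answer: 507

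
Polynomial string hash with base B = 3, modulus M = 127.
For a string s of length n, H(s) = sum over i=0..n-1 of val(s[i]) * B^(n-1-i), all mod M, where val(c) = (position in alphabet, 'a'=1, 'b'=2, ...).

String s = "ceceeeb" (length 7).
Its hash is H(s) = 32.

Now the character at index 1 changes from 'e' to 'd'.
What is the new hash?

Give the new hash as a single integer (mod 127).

Answer: 43

Derivation:
val('e') = 5, val('d') = 4
Position k = 1, exponent = n-1-k = 5
B^5 mod M = 3^5 mod 127 = 116
Delta = (4 - 5) * 116 mod 127 = 11
New hash = (32 + 11) mod 127 = 43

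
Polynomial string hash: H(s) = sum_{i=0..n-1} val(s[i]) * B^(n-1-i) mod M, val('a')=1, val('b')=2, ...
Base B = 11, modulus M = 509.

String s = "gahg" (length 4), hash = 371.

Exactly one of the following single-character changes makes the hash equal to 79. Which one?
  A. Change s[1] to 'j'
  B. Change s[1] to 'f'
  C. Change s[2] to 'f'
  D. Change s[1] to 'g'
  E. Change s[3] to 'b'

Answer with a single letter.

Answer: D

Derivation:
Option A: s[1]='a'->'j', delta=(10-1)*11^2 mod 509 = 71, hash=371+71 mod 509 = 442
Option B: s[1]='a'->'f', delta=(6-1)*11^2 mod 509 = 96, hash=371+96 mod 509 = 467
Option C: s[2]='h'->'f', delta=(6-8)*11^1 mod 509 = 487, hash=371+487 mod 509 = 349
Option D: s[1]='a'->'g', delta=(7-1)*11^2 mod 509 = 217, hash=371+217 mod 509 = 79 <-- target
Option E: s[3]='g'->'b', delta=(2-7)*11^0 mod 509 = 504, hash=371+504 mod 509 = 366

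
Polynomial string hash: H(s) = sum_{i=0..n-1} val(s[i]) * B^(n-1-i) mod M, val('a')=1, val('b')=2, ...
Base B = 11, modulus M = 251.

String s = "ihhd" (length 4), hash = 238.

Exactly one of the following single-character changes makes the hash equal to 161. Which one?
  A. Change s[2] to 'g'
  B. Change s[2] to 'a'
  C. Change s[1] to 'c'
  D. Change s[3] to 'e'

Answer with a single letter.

Answer: B

Derivation:
Option A: s[2]='h'->'g', delta=(7-8)*11^1 mod 251 = 240, hash=238+240 mod 251 = 227
Option B: s[2]='h'->'a', delta=(1-8)*11^1 mod 251 = 174, hash=238+174 mod 251 = 161 <-- target
Option C: s[1]='h'->'c', delta=(3-8)*11^2 mod 251 = 148, hash=238+148 mod 251 = 135
Option D: s[3]='d'->'e', delta=(5-4)*11^0 mod 251 = 1, hash=238+1 mod 251 = 239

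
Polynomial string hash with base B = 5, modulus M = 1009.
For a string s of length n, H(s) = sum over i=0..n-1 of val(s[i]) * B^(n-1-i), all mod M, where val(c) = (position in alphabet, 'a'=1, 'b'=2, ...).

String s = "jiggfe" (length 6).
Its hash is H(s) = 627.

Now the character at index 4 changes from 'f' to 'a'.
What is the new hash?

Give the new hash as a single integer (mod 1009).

val('f') = 6, val('a') = 1
Position k = 4, exponent = n-1-k = 1
B^1 mod M = 5^1 mod 1009 = 5
Delta = (1 - 6) * 5 mod 1009 = 984
New hash = (627 + 984) mod 1009 = 602

Answer: 602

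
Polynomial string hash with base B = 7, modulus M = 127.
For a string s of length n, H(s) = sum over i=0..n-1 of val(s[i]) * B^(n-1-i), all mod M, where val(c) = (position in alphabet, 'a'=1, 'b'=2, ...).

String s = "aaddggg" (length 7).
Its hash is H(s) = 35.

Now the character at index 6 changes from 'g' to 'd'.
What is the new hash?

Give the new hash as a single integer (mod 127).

val('g') = 7, val('d') = 4
Position k = 6, exponent = n-1-k = 0
B^0 mod M = 7^0 mod 127 = 1
Delta = (4 - 7) * 1 mod 127 = 124
New hash = (35 + 124) mod 127 = 32

Answer: 32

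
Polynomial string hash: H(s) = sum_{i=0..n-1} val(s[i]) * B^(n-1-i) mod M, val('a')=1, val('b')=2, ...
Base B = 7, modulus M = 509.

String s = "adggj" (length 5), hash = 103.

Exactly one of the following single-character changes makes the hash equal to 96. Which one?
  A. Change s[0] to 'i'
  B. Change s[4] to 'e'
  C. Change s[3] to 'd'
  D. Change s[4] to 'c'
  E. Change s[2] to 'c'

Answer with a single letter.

Option A: s[0]='a'->'i', delta=(9-1)*7^4 mod 509 = 375, hash=103+375 mod 509 = 478
Option B: s[4]='j'->'e', delta=(5-10)*7^0 mod 509 = 504, hash=103+504 mod 509 = 98
Option C: s[3]='g'->'d', delta=(4-7)*7^1 mod 509 = 488, hash=103+488 mod 509 = 82
Option D: s[4]='j'->'c', delta=(3-10)*7^0 mod 509 = 502, hash=103+502 mod 509 = 96 <-- target
Option E: s[2]='g'->'c', delta=(3-7)*7^2 mod 509 = 313, hash=103+313 mod 509 = 416

Answer: D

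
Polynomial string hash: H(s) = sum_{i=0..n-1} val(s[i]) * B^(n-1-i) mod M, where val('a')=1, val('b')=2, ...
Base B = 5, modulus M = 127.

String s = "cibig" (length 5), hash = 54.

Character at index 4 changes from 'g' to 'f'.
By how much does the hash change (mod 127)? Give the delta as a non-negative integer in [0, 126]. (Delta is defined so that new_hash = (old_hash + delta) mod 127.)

Delta formula: (val(new) - val(old)) * B^(n-1-k) mod M
  val('f') - val('g') = 6 - 7 = -1
  B^(n-1-k) = 5^0 mod 127 = 1
  Delta = -1 * 1 mod 127 = 126

Answer: 126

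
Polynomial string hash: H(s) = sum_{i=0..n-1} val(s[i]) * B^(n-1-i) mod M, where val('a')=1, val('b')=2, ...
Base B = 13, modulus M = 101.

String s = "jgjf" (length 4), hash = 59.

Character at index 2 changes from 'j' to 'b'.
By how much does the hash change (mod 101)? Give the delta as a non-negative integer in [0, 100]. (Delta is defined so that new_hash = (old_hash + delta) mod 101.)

Delta formula: (val(new) - val(old)) * B^(n-1-k) mod M
  val('b') - val('j') = 2 - 10 = -8
  B^(n-1-k) = 13^1 mod 101 = 13
  Delta = -8 * 13 mod 101 = 98

Answer: 98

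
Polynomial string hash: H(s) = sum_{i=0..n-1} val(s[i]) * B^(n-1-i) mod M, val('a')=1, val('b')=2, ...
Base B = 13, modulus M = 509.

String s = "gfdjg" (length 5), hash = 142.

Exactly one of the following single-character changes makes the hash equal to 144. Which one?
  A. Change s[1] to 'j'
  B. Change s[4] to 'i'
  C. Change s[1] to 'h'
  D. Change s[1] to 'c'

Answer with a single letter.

Answer: B

Derivation:
Option A: s[1]='f'->'j', delta=(10-6)*13^3 mod 509 = 135, hash=142+135 mod 509 = 277
Option B: s[4]='g'->'i', delta=(9-7)*13^0 mod 509 = 2, hash=142+2 mod 509 = 144 <-- target
Option C: s[1]='f'->'h', delta=(8-6)*13^3 mod 509 = 322, hash=142+322 mod 509 = 464
Option D: s[1]='f'->'c', delta=(3-6)*13^3 mod 509 = 26, hash=142+26 mod 509 = 168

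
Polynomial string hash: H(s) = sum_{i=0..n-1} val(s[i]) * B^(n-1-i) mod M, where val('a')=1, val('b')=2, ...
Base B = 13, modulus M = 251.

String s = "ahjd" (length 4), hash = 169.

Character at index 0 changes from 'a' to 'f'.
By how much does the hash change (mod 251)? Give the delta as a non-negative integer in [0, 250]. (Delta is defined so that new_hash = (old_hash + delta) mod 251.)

Answer: 192

Derivation:
Delta formula: (val(new) - val(old)) * B^(n-1-k) mod M
  val('f') - val('a') = 6 - 1 = 5
  B^(n-1-k) = 13^3 mod 251 = 189
  Delta = 5 * 189 mod 251 = 192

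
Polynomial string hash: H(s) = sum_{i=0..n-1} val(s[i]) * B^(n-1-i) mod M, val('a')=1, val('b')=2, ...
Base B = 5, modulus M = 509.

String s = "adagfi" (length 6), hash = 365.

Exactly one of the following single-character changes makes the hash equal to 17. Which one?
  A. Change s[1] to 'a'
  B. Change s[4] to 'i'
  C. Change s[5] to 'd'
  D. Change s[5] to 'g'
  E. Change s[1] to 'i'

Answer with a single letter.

Option A: s[1]='d'->'a', delta=(1-4)*5^4 mod 509 = 161, hash=365+161 mod 509 = 17 <-- target
Option B: s[4]='f'->'i', delta=(9-6)*5^1 mod 509 = 15, hash=365+15 mod 509 = 380
Option C: s[5]='i'->'d', delta=(4-9)*5^0 mod 509 = 504, hash=365+504 mod 509 = 360
Option D: s[5]='i'->'g', delta=(7-9)*5^0 mod 509 = 507, hash=365+507 mod 509 = 363
Option E: s[1]='d'->'i', delta=(9-4)*5^4 mod 509 = 71, hash=365+71 mod 509 = 436

Answer: A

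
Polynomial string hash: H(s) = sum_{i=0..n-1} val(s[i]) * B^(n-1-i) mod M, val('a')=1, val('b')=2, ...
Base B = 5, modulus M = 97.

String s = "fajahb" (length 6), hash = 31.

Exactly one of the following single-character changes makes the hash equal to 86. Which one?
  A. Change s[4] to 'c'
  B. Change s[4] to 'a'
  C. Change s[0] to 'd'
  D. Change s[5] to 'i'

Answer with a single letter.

Answer: C

Derivation:
Option A: s[4]='h'->'c', delta=(3-8)*5^1 mod 97 = 72, hash=31+72 mod 97 = 6
Option B: s[4]='h'->'a', delta=(1-8)*5^1 mod 97 = 62, hash=31+62 mod 97 = 93
Option C: s[0]='f'->'d', delta=(4-6)*5^5 mod 97 = 55, hash=31+55 mod 97 = 86 <-- target
Option D: s[5]='b'->'i', delta=(9-2)*5^0 mod 97 = 7, hash=31+7 mod 97 = 38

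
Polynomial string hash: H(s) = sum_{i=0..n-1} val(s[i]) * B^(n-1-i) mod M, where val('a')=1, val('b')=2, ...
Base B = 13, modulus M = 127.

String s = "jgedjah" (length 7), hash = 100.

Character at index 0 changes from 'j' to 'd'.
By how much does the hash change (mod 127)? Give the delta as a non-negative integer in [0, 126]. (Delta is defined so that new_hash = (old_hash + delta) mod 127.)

Delta formula: (val(new) - val(old)) * B^(n-1-k) mod M
  val('d') - val('j') = 4 - 10 = -6
  B^(n-1-k) = 13^6 mod 127 = 47
  Delta = -6 * 47 mod 127 = 99

Answer: 99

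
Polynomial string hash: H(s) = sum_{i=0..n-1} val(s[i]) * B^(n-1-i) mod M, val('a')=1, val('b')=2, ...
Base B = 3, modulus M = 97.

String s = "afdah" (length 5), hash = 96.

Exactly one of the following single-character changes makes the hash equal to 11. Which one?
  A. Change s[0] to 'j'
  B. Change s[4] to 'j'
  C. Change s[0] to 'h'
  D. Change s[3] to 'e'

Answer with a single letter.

Option A: s[0]='a'->'j', delta=(10-1)*3^4 mod 97 = 50, hash=96+50 mod 97 = 49
Option B: s[4]='h'->'j', delta=(10-8)*3^0 mod 97 = 2, hash=96+2 mod 97 = 1
Option C: s[0]='a'->'h', delta=(8-1)*3^4 mod 97 = 82, hash=96+82 mod 97 = 81
Option D: s[3]='a'->'e', delta=(5-1)*3^1 mod 97 = 12, hash=96+12 mod 97 = 11 <-- target

Answer: D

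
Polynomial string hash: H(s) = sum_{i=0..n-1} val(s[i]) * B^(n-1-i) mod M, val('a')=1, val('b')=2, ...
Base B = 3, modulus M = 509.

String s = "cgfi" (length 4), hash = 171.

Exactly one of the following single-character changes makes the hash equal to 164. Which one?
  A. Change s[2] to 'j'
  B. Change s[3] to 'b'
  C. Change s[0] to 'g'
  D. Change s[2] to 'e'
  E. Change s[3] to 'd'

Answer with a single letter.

Option A: s[2]='f'->'j', delta=(10-6)*3^1 mod 509 = 12, hash=171+12 mod 509 = 183
Option B: s[3]='i'->'b', delta=(2-9)*3^0 mod 509 = 502, hash=171+502 mod 509 = 164 <-- target
Option C: s[0]='c'->'g', delta=(7-3)*3^3 mod 509 = 108, hash=171+108 mod 509 = 279
Option D: s[2]='f'->'e', delta=(5-6)*3^1 mod 509 = 506, hash=171+506 mod 509 = 168
Option E: s[3]='i'->'d', delta=(4-9)*3^0 mod 509 = 504, hash=171+504 mod 509 = 166

Answer: B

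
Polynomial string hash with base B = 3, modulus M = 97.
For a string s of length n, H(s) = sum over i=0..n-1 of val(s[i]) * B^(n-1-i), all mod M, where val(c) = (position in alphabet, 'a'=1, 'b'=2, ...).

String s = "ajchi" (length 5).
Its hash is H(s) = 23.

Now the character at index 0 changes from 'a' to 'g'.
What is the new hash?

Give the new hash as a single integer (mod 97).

val('a') = 1, val('g') = 7
Position k = 0, exponent = n-1-k = 4
B^4 mod M = 3^4 mod 97 = 81
Delta = (7 - 1) * 81 mod 97 = 1
New hash = (23 + 1) mod 97 = 24

Answer: 24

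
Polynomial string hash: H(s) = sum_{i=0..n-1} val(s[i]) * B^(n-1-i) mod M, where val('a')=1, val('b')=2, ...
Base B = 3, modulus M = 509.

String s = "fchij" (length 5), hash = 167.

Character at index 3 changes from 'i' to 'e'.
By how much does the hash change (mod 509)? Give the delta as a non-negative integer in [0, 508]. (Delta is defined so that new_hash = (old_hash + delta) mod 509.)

Delta formula: (val(new) - val(old)) * B^(n-1-k) mod M
  val('e') - val('i') = 5 - 9 = -4
  B^(n-1-k) = 3^1 mod 509 = 3
  Delta = -4 * 3 mod 509 = 497

Answer: 497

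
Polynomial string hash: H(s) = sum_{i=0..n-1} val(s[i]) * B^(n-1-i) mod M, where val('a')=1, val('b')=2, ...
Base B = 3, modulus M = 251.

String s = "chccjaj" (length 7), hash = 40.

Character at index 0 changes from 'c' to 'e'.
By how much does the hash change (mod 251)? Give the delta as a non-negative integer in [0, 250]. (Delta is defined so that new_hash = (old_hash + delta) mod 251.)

Delta formula: (val(new) - val(old)) * B^(n-1-k) mod M
  val('e') - val('c') = 5 - 3 = 2
  B^(n-1-k) = 3^6 mod 251 = 227
  Delta = 2 * 227 mod 251 = 203

Answer: 203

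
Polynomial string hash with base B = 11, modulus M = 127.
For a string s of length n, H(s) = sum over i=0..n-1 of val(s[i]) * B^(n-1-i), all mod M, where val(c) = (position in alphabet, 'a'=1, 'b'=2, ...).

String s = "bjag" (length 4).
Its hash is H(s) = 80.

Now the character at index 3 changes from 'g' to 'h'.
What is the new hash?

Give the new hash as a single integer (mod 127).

val('g') = 7, val('h') = 8
Position k = 3, exponent = n-1-k = 0
B^0 mod M = 11^0 mod 127 = 1
Delta = (8 - 7) * 1 mod 127 = 1
New hash = (80 + 1) mod 127 = 81

Answer: 81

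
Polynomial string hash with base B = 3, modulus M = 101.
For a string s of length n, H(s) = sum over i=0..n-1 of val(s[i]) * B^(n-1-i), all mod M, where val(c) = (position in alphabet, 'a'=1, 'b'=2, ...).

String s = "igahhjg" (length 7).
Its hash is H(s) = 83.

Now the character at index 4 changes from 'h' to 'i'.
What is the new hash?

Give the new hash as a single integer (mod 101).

val('h') = 8, val('i') = 9
Position k = 4, exponent = n-1-k = 2
B^2 mod M = 3^2 mod 101 = 9
Delta = (9 - 8) * 9 mod 101 = 9
New hash = (83 + 9) mod 101 = 92

Answer: 92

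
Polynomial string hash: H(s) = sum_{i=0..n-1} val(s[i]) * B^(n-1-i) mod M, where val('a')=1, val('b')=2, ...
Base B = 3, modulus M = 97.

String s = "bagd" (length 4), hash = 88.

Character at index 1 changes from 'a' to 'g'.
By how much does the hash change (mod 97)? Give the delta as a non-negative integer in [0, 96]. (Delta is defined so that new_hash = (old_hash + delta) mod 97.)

Answer: 54

Derivation:
Delta formula: (val(new) - val(old)) * B^(n-1-k) mod M
  val('g') - val('a') = 7 - 1 = 6
  B^(n-1-k) = 3^2 mod 97 = 9
  Delta = 6 * 9 mod 97 = 54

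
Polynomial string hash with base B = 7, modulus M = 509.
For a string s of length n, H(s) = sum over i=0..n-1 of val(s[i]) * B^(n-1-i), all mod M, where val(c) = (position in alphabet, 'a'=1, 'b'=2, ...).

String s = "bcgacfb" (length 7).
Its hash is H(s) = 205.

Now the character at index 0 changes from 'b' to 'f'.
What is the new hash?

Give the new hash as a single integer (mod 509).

Answer: 485

Derivation:
val('b') = 2, val('f') = 6
Position k = 0, exponent = n-1-k = 6
B^6 mod M = 7^6 mod 509 = 70
Delta = (6 - 2) * 70 mod 509 = 280
New hash = (205 + 280) mod 509 = 485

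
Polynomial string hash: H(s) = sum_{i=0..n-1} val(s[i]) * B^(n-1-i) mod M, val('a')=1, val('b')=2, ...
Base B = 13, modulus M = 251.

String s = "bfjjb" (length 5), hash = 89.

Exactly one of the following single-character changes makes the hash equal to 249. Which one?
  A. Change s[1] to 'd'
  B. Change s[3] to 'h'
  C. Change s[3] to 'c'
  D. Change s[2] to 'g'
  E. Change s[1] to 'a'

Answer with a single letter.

Option A: s[1]='f'->'d', delta=(4-6)*13^3 mod 251 = 124, hash=89+124 mod 251 = 213
Option B: s[3]='j'->'h', delta=(8-10)*13^1 mod 251 = 225, hash=89+225 mod 251 = 63
Option C: s[3]='j'->'c', delta=(3-10)*13^1 mod 251 = 160, hash=89+160 mod 251 = 249 <-- target
Option D: s[2]='j'->'g', delta=(7-10)*13^2 mod 251 = 246, hash=89+246 mod 251 = 84
Option E: s[1]='f'->'a', delta=(1-6)*13^3 mod 251 = 59, hash=89+59 mod 251 = 148

Answer: C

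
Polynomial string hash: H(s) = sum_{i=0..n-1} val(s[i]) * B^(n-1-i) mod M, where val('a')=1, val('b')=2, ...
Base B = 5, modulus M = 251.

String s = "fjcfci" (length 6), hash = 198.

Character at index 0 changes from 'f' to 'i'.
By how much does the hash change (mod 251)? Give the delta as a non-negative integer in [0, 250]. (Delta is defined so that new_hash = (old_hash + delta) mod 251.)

Delta formula: (val(new) - val(old)) * B^(n-1-k) mod M
  val('i') - val('f') = 9 - 6 = 3
  B^(n-1-k) = 5^5 mod 251 = 113
  Delta = 3 * 113 mod 251 = 88

Answer: 88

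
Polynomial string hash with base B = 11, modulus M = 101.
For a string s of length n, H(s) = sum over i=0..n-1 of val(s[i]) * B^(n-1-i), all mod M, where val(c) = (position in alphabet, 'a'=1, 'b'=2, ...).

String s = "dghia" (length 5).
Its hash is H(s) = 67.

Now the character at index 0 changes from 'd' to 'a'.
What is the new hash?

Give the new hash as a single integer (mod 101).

Answer: 79

Derivation:
val('d') = 4, val('a') = 1
Position k = 0, exponent = n-1-k = 4
B^4 mod M = 11^4 mod 101 = 97
Delta = (1 - 4) * 97 mod 101 = 12
New hash = (67 + 12) mod 101 = 79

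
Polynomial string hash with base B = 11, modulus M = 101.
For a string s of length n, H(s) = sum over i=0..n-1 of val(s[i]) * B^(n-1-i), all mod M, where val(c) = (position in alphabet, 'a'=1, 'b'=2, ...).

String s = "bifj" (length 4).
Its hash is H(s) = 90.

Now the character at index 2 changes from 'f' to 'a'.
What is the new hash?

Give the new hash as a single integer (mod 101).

Answer: 35

Derivation:
val('f') = 6, val('a') = 1
Position k = 2, exponent = n-1-k = 1
B^1 mod M = 11^1 mod 101 = 11
Delta = (1 - 6) * 11 mod 101 = 46
New hash = (90 + 46) mod 101 = 35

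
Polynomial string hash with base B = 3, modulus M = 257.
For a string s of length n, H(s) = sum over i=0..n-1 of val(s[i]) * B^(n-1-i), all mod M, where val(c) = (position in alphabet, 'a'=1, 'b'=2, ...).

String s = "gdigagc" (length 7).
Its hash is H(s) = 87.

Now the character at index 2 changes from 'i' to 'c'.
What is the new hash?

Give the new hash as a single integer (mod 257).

Answer: 115

Derivation:
val('i') = 9, val('c') = 3
Position k = 2, exponent = n-1-k = 4
B^4 mod M = 3^4 mod 257 = 81
Delta = (3 - 9) * 81 mod 257 = 28
New hash = (87 + 28) mod 257 = 115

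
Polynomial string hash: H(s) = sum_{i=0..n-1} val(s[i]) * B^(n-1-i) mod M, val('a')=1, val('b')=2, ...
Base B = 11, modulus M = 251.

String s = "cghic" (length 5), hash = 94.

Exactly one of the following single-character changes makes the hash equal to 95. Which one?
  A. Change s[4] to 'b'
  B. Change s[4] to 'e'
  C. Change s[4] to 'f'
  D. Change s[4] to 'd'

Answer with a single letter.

Answer: D

Derivation:
Option A: s[4]='c'->'b', delta=(2-3)*11^0 mod 251 = 250, hash=94+250 mod 251 = 93
Option B: s[4]='c'->'e', delta=(5-3)*11^0 mod 251 = 2, hash=94+2 mod 251 = 96
Option C: s[4]='c'->'f', delta=(6-3)*11^0 mod 251 = 3, hash=94+3 mod 251 = 97
Option D: s[4]='c'->'d', delta=(4-3)*11^0 mod 251 = 1, hash=94+1 mod 251 = 95 <-- target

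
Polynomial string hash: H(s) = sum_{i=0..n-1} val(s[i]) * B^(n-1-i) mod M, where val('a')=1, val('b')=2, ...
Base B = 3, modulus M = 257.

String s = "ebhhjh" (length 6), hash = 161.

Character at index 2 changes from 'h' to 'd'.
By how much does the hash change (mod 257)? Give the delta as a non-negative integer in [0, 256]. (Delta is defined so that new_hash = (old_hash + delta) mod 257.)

Delta formula: (val(new) - val(old)) * B^(n-1-k) mod M
  val('d') - val('h') = 4 - 8 = -4
  B^(n-1-k) = 3^3 mod 257 = 27
  Delta = -4 * 27 mod 257 = 149

Answer: 149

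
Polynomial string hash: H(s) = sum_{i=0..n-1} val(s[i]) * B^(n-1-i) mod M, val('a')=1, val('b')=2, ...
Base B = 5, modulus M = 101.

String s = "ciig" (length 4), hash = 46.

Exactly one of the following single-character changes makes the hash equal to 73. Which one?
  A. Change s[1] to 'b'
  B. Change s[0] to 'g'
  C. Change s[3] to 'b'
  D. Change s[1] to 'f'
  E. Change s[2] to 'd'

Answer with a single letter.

Option A: s[1]='i'->'b', delta=(2-9)*5^2 mod 101 = 27, hash=46+27 mod 101 = 73 <-- target
Option B: s[0]='c'->'g', delta=(7-3)*5^3 mod 101 = 96, hash=46+96 mod 101 = 41
Option C: s[3]='g'->'b', delta=(2-7)*5^0 mod 101 = 96, hash=46+96 mod 101 = 41
Option D: s[1]='i'->'f', delta=(6-9)*5^2 mod 101 = 26, hash=46+26 mod 101 = 72
Option E: s[2]='i'->'d', delta=(4-9)*5^1 mod 101 = 76, hash=46+76 mod 101 = 21

Answer: A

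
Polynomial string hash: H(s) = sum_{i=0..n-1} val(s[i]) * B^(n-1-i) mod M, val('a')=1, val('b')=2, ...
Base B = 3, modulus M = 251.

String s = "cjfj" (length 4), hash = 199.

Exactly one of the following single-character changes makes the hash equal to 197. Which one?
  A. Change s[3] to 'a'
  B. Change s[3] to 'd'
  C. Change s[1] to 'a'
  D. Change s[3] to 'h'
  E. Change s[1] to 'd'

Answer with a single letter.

Option A: s[3]='j'->'a', delta=(1-10)*3^0 mod 251 = 242, hash=199+242 mod 251 = 190
Option B: s[3]='j'->'d', delta=(4-10)*3^0 mod 251 = 245, hash=199+245 mod 251 = 193
Option C: s[1]='j'->'a', delta=(1-10)*3^2 mod 251 = 170, hash=199+170 mod 251 = 118
Option D: s[3]='j'->'h', delta=(8-10)*3^0 mod 251 = 249, hash=199+249 mod 251 = 197 <-- target
Option E: s[1]='j'->'d', delta=(4-10)*3^2 mod 251 = 197, hash=199+197 mod 251 = 145

Answer: D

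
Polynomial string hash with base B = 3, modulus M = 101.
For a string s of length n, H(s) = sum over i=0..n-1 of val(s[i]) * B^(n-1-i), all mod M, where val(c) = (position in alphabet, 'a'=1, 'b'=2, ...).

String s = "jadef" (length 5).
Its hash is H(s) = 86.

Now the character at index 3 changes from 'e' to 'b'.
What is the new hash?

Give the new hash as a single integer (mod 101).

val('e') = 5, val('b') = 2
Position k = 3, exponent = n-1-k = 1
B^1 mod M = 3^1 mod 101 = 3
Delta = (2 - 5) * 3 mod 101 = 92
New hash = (86 + 92) mod 101 = 77

Answer: 77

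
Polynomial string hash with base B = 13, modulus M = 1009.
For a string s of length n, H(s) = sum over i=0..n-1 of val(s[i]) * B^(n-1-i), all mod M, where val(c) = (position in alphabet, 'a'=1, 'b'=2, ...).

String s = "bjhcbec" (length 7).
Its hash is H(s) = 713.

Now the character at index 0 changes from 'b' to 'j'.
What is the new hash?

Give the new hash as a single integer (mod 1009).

val('b') = 2, val('j') = 10
Position k = 0, exponent = n-1-k = 6
B^6 mod M = 13^6 mod 1009 = 762
Delta = (10 - 2) * 762 mod 1009 = 42
New hash = (713 + 42) mod 1009 = 755

Answer: 755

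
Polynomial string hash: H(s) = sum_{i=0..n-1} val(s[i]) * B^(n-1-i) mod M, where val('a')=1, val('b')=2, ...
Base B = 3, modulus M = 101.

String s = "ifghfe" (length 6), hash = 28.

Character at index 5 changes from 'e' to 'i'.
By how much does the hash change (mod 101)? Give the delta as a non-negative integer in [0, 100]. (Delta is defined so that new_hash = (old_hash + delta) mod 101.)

Delta formula: (val(new) - val(old)) * B^(n-1-k) mod M
  val('i') - val('e') = 9 - 5 = 4
  B^(n-1-k) = 3^0 mod 101 = 1
  Delta = 4 * 1 mod 101 = 4

Answer: 4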